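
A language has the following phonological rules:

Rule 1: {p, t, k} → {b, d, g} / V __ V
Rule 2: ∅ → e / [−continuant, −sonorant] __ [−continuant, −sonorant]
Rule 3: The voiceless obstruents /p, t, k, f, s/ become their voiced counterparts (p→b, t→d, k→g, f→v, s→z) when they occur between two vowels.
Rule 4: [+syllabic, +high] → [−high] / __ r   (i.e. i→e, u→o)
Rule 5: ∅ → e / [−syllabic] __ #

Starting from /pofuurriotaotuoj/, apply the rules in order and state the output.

povuorriodaoduoje

Rule 1 (intervocalic voicing): /t/ is a voiceless stop between vowels /o/ and /a/, so it voices to [d]. /t/ is a voiceless stop between vowels /o/ and /u/, so it voices to [d]. /pofuurriotaotuoj/ → pofuurriodaoduoj.
Rule 2 (stop-cluster e-epenthesis): no segment meets the environment; /pofuurriodaoduoj/ is unchanged.
Rule 3 (intervocalic voicing): /f/ is a voiceless obstruent between vowels /o/ and /u/, so it voices to [v]. /pofuurriodaoduoj/ → povuurriodaoduoj.
Rule 4 (pre-rhotic lowering): /u/ is a high vowel immediately before /r/, so it lowers to [o]. /povuurriodaoduoj/ → povuorriodaoduoj.
Rule 5 (final e-epenthesis): the form ends in the consonant /j/, so [e] is inserted word-finally. /povuorriodaoduoj/ → povuorriodaoduoje.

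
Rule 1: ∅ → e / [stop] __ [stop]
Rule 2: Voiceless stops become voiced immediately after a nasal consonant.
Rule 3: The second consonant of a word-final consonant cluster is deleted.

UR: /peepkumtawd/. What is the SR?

Rule 1 (stop-cluster e-epenthesis): /p/ and /k/ form a stop–stop cluster, so [e] is inserted between them. /peepkumtawd/ → peepekumtawd.
Rule 2 (post-nasal voicing): /t/ is a voiceless stop immediately after the nasal /m/, so it voices to [d]. /peepekumtawd/ → peepekumdawd.
Rule 3 (final cluster simplification): /d/ is the second consonant of a word-final cluster /wd/, so it deletes. /peepekumdawd/ → peepekumdaw.

peepekumdaw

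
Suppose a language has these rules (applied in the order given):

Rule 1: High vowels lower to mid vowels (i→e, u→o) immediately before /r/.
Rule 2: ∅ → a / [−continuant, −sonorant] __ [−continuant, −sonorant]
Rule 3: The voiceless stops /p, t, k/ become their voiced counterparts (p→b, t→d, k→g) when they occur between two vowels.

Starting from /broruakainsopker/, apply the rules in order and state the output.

Rule 1 (pre-rhotic lowering): no segment meets the environment; /broruakainsopker/ is unchanged.
Rule 2 (stop-cluster a-epenthesis): /p/ and /k/ form a stop–stop cluster, so [a] is inserted between them. /broruakainsopker/ → broruakainsopaker.
Rule 3 (intervocalic voicing): /k/ is a voiceless stop between vowels /a/ and /a/, so it voices to [g]. /p/ is a voiceless stop between vowels /o/ and /a/, so it voices to [b]. /k/ is a voiceless stop between vowels /a/ and /e/, so it voices to [g]. /broruakainsopaker/ → broruagainsobager.

broruagainsobager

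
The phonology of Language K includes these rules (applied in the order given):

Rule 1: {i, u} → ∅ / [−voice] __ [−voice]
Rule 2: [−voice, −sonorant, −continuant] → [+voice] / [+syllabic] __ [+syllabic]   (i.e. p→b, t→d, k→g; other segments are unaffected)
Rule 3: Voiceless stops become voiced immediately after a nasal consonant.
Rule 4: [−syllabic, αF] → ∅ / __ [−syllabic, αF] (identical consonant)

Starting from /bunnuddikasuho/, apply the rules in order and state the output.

bunudigasho

Rule 1 (high vowel syncope): /u/ is a high vowel flanked by voiceless consonants /s/ and /h/, so it deletes. /bunnuddikasuho/ → bunnuddikasho.
Rule 2 (intervocalic voicing): /k/ is a voiceless stop between vowels /i/ and /a/, so it voices to [g]. /bunnuddikasho/ → bunnuddigasho.
Rule 3 (post-nasal voicing): no segment meets the environment; /bunnuddigasho/ is unchanged.
Rule 4 (degemination): /nn/ is a geminate; the first /n/ deletes. /dd/ is a geminate; the first /d/ deletes. /bunnuddigasho/ → bunudigasho.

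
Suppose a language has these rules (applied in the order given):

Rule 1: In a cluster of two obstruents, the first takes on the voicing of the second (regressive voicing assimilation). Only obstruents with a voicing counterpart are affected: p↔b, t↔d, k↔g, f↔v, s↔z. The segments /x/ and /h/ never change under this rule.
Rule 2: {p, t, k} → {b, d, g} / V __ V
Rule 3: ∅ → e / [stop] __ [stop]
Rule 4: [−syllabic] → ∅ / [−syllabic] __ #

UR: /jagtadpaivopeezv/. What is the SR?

Rule 1 (regressive voicing assimilation): /g/ precedes the voiceless obstruent /t/, so it devoices to [k] by assimilation. /d/ precedes the voiceless obstruent /p/, so it devoices to [t] by assimilation. /jagtadpaivopeezv/ → jaktatpaivopeezv.
Rule 2 (intervocalic voicing): /p/ is a voiceless stop between vowels /o/ and /e/, so it voices to [b]. /jaktatpaivopeezv/ → jaktatpaivobeezv.
Rule 3 (stop-cluster e-epenthesis): /k/ and /t/ form a stop–stop cluster, so [e] is inserted between them. /t/ and /p/ form a stop–stop cluster, so [e] is inserted between them. /jaktatpaivobeezv/ → jaketatepaivobeezv.
Rule 4 (final cluster simplification): /v/ is the second consonant of a word-final cluster /zv/, so it deletes. /jaketatepaivobeezv/ → jaketatepaivobeez.

jaketatepaivobeez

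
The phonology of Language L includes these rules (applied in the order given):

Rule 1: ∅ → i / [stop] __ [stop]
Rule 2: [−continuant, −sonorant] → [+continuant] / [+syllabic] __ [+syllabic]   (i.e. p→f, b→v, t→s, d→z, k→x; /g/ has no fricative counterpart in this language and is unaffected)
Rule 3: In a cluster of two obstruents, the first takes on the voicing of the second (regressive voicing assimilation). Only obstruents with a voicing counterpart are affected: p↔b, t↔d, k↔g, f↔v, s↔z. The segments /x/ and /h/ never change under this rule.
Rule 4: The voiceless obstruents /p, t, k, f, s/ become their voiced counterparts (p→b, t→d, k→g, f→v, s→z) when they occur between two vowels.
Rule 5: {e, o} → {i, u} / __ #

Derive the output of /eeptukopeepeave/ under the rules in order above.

eevizuxoveeveavi

Rule 1 (stop-cluster i-epenthesis): /p/ and /t/ form a stop–stop cluster, so [i] is inserted between them. /eeptukopeepeave/ → eepitukopeepeave.
Rule 2 (intervocalic spirantization): /p/ is a stop between vowels /e/ and /i/, so it spirantizes to the fricative [f]. /t/ is a stop between vowels /i/ and /u/, so it spirantizes to the fricative [s]. /k/ is a stop between vowels /u/ and /o/, so it spirantizes to the fricative [x]. /p/ is a stop between vowels /o/ and /e/, so it spirantizes to the fricative [f]. /p/ is a stop between vowels /e/ and /e/, so it spirantizes to the fricative [f]. /eepitukopeepeave/ → eefisuxofeefeave.
Rule 3 (regressive voicing assimilation): no segment meets the environment; /eefisuxofeefeave/ is unchanged.
Rule 4 (intervocalic voicing): /f/ is a voiceless obstruent between vowels /e/ and /i/, so it voices to [v]. /s/ is a voiceless obstruent between vowels /i/ and /u/, so it voices to [z]. /f/ is a voiceless obstruent between vowels /o/ and /e/, so it voices to [v]. /f/ is a voiceless obstruent between vowels /e/ and /e/, so it voices to [v]. /eefisuxofeefeave/ → eevizuxoveeveave.
Rule 5 (final vowel raising): /e/ is a mid vowel in word-final position, so it raises to [i]. /eevizuxoveeveave/ → eevizuxoveeveavi.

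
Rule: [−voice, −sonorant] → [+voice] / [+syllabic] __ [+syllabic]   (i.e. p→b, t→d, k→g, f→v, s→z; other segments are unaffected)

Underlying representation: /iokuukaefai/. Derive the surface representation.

/k/ is a voiceless obstruent between vowels /o/ and /u/, so it voices to [g].
/k/ is a voiceless obstruent between vowels /u/ and /a/, so it voices to [g].
/f/ is a voiceless obstruent between vowels /e/ and /a/, so it voices to [v].
Surface form: [ioguugaevai].

ioguugaevai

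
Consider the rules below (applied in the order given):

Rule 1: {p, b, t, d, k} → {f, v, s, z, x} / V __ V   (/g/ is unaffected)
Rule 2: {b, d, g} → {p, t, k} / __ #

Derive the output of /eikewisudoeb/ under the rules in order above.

eixewisuzoep

Rule 1 (intervocalic spirantization): /k/ is a stop between vowels /i/ and /e/, so it spirantizes to the fricative [x]. /d/ is a stop between vowels /u/ and /o/, so it spirantizes to the fricative [z]. /eikewisudoeb/ → eixewisuzoeb.
Rule 2 (final devoicing): /b/ is a voiced stop in word-final position, so it devoices to [p]. /eixewisuzoeb/ → eixewisuzoep.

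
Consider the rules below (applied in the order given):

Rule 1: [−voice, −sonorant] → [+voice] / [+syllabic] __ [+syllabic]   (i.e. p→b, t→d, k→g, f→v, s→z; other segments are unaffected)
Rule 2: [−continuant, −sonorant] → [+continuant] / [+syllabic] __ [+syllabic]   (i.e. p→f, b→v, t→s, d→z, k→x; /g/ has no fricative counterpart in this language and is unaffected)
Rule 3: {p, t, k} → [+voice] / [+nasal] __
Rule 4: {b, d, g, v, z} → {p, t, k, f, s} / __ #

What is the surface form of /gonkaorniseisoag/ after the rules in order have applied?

gongaornizeizoak

Rule 1 (intervocalic voicing): /s/ is a voiceless obstruent between vowels /i/ and /e/, so it voices to [z]. /s/ is a voiceless obstruent between vowels /i/ and /o/, so it voices to [z]. /gonkaorniseisoag/ → gonkaornizeizoag.
Rule 2 (intervocalic spirantization): no segment meets the environment; /gonkaornizeizoag/ is unchanged.
Rule 3 (post-nasal voicing): /k/ is a voiceless stop immediately after the nasal /n/, so it voices to [g]. /gonkaornizeizoag/ → gongaornizeizoag.
Rule 4 (final devoicing): /g/ is a voiced obstruent in word-final position, so it devoices to [k]. /gongaornizeizoag/ → gongaornizeizoak.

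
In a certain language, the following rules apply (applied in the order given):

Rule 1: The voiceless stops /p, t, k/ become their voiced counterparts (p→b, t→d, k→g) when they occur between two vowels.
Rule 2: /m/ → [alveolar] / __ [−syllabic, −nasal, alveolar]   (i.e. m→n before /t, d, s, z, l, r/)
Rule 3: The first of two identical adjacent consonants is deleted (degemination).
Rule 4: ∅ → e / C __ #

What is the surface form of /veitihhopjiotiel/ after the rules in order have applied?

veidihopjiodiele

Rule 1 (intervocalic voicing): /t/ is a voiceless stop between vowels /i/ and /i/, so it voices to [d]. /t/ is a voiceless stop between vowels /o/ and /i/, so it voices to [d]. /veitihhopjiotiel/ → veidihhopjiodiel.
Rule 2 (nasal place assimilation): no segment meets the environment; /veidihhopjiodiel/ is unchanged.
Rule 3 (degemination): /hh/ is a geminate; the first /h/ deletes. /veidihhopjiodiel/ → veidihopjiodiel.
Rule 4 (final e-epenthesis): the form ends in the consonant /l/, so [e] is inserted word-finally. /veidihopjiodiel/ → veidihopjiodiele.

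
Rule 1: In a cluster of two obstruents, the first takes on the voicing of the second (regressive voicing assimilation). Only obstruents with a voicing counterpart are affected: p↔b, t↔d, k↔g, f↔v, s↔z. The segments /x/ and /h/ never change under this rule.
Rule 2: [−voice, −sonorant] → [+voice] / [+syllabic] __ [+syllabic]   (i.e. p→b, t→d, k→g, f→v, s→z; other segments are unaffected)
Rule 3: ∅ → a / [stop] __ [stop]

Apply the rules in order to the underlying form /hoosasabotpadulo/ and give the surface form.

Rule 1 (regressive voicing assimilation): no segment meets the environment; /hoosasabotpadulo/ is unchanged.
Rule 2 (intervocalic voicing): /s/ is a voiceless obstruent between vowels /o/ and /a/, so it voices to [z]. /s/ is a voiceless obstruent between vowels /a/ and /a/, so it voices to [z]. /hoosasabotpadulo/ → hoozazabotpadulo.
Rule 3 (stop-cluster a-epenthesis): /t/ and /p/ form a stop–stop cluster, so [a] is inserted between them. /hoozazabotpadulo/ → hoozazabotapadulo.

hoozazabotapadulo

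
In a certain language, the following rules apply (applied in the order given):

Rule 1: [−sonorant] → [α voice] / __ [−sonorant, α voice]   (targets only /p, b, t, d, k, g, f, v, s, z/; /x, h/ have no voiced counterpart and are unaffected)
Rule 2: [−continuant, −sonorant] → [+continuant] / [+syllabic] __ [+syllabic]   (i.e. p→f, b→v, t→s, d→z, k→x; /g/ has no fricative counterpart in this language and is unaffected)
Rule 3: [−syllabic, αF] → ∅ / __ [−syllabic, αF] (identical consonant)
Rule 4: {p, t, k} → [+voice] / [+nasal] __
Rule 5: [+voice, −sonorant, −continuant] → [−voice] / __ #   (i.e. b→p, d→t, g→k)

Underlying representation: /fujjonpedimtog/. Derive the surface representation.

fujonbezimdok

Rule 1 (regressive voicing assimilation): no segment meets the environment; /fujjonpedimtog/ is unchanged.
Rule 2 (intervocalic spirantization): /d/ is a stop between vowels /e/ and /i/, so it spirantizes to the fricative [z]. /fujjonpedimtog/ → fujjonpezimtog.
Rule 3 (degemination): /jj/ is a geminate; the first /j/ deletes. /fujjonpezimtog/ → fujonpezimtog.
Rule 4 (post-nasal voicing): /p/ is a voiceless stop immediately after the nasal /n/, so it voices to [b]. /t/ is a voiceless stop immediately after the nasal /m/, so it voices to [d]. /fujonpezimtog/ → fujonbezimdog.
Rule 5 (final devoicing): /g/ is a voiced stop in word-final position, so it devoices to [k]. /fujonbezimdog/ → fujonbezimdok.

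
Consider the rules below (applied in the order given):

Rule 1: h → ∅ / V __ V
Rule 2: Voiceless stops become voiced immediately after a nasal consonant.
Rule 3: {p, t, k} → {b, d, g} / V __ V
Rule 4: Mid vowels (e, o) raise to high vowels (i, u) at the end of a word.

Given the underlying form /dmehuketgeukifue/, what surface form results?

Rule 1 (intervocalic h-deletion): /h/ occurs between vowels /e/ and /u/, so it deletes. /dmehuketgeukifue/ → dmeuketgeukifue.
Rule 2 (post-nasal voicing): no segment meets the environment; /dmeuketgeukifue/ is unchanged.
Rule 3 (intervocalic voicing): /k/ is a voiceless stop between vowels /u/ and /e/, so it voices to [g]. /k/ is a voiceless stop between vowels /u/ and /i/, so it voices to [g]. /dmeuketgeukifue/ → dmeugetgeugifue.
Rule 4 (final vowel raising): /e/ is a mid vowel in word-final position, so it raises to [i]. /dmeugetgeugifue/ → dmeugetgeugifui.

dmeugetgeugifui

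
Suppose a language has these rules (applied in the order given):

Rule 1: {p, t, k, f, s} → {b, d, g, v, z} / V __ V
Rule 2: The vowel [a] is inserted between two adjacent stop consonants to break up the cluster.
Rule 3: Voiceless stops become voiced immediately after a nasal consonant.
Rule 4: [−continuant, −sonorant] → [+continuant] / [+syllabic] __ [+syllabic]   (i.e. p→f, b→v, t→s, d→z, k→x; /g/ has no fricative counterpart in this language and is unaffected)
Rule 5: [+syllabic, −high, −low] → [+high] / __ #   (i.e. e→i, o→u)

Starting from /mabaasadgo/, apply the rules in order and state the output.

Rule 1 (intervocalic voicing): /s/ is a voiceless obstruent between vowels /a/ and /a/, so it voices to [z]. /mabaasadgo/ → mabaazadgo.
Rule 2 (stop-cluster a-epenthesis): /d/ and /g/ form a stop–stop cluster, so [a] is inserted between them. /mabaazadgo/ → mabaazadago.
Rule 3 (post-nasal voicing): no segment meets the environment; /mabaazadago/ is unchanged.
Rule 4 (intervocalic spirantization): /b/ is a stop between vowels /a/ and /a/, so it spirantizes to the fricative [v]. /d/ is a stop between vowels /a/ and /a/, so it spirantizes to the fricative [z]. /mabaazadago/ → mavaazazago.
Rule 5 (final vowel raising): /o/ is a mid vowel in word-final position, so it raises to [u]. /mavaazazago/ → mavaazazagu.

mavaazazagu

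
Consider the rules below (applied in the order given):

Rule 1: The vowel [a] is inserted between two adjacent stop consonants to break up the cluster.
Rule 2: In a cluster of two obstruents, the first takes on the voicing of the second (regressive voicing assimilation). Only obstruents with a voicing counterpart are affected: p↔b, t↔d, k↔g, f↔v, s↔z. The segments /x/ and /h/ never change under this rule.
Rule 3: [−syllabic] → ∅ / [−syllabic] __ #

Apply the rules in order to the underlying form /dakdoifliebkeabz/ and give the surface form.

dakadoifliebakeab

Rule 1 (stop-cluster a-epenthesis): /k/ and /d/ form a stop–stop cluster, so [a] is inserted between them. /b/ and /k/ form a stop–stop cluster, so [a] is inserted between them. /dakdoifliebkeabz/ → dakadoifliebakeabz.
Rule 2 (regressive voicing assimilation): no segment meets the environment; /dakadoifliebakeabz/ is unchanged.
Rule 3 (final cluster simplification): /z/ is the second consonant of a word-final cluster /bz/, so it deletes. /dakadoifliebakeabz/ → dakadoifliebakeab.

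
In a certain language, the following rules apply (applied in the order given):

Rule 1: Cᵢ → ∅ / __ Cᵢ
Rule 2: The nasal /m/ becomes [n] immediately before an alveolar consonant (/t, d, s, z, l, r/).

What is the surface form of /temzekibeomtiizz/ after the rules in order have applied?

Rule 1 (degemination): /zz/ is a geminate; the first /z/ deletes. /temzekibeomtiizz/ → temzekibeomtiiz.
Rule 2 (nasal place assimilation): /m/ precedes the alveolar consonant /z/, so it assimilates in place to [n]. /m/ precedes the alveolar consonant /t/, so it assimilates in place to [n]. /temzekibeomtiiz/ → tenzekibeontiiz.

tenzekibeontiiz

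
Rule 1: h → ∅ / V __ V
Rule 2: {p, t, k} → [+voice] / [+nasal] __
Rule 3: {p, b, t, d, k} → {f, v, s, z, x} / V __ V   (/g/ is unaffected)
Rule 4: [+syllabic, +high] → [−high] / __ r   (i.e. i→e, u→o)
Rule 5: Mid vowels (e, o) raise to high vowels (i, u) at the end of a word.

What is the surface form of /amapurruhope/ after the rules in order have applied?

Rule 1 (intervocalic h-deletion): /h/ occurs between vowels /u/ and /o/, so it deletes. /amapurruhope/ → amapurruope.
Rule 2 (post-nasal voicing): no segment meets the environment; /amapurruope/ is unchanged.
Rule 3 (intervocalic spirantization): /p/ is a stop between vowels /a/ and /u/, so it spirantizes to the fricative [f]. /p/ is a stop between vowels /o/ and /e/, so it spirantizes to the fricative [f]. /amapurruope/ → amafurruofe.
Rule 4 (pre-rhotic lowering): /u/ is a high vowel immediately before /r/, so it lowers to [o]. /amafurruofe/ → amaforruofe.
Rule 5 (final vowel raising): /e/ is a mid vowel in word-final position, so it raises to [i]. /amaforruofe/ → amaforruofi.

amaforruofi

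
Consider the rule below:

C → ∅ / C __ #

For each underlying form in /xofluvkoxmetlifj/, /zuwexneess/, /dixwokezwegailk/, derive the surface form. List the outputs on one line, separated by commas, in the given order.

/xofluvkoxmetlifj/: /j/ is the second consonant of a word-final cluster /fj/, so it deletes. → [xofluvkoxmetlif].
/zuwexneess/: /s/ is the second consonant of a word-final cluster /ss/, so it deletes. → [zuwexnees].
/dixwokezwegailk/: /k/ is the second consonant of a word-final cluster /lk/, so it deletes. → [dixwokezwegail].

xofluvkoxmetlif, zuwexnees, dixwokezwegail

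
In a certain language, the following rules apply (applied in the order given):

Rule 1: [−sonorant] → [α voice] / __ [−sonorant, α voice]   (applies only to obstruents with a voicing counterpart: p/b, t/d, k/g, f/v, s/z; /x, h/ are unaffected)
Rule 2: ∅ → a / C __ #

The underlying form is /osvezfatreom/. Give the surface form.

ozvesfatreoma

Rule 1 (regressive voicing assimilation): /s/ precedes the voiced obstruent /v/, so it voices to [z] by assimilation. /z/ precedes the voiceless obstruent /f/, so it devoices to [s] by assimilation. /osvezfatreom/ → ozvesfatreom.
Rule 2 (final a-epenthesis): the form ends in the consonant /m/, so [a] is inserted word-finally. /ozvesfatreom/ → ozvesfatreoma.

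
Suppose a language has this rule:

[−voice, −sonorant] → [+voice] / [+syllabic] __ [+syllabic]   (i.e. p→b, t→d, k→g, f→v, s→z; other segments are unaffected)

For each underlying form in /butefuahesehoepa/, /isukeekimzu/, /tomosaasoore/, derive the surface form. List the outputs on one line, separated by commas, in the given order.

budevuahezehoeba, izugeegimzu, tomozaazoore

/butefuahesehoepa/: /t/ is a voiceless obstruent between vowels /u/ and /e/, so it voices to [d]. /f/ is a voiceless obstruent between vowels /e/ and /u/, so it voices to [v]. /s/ is a voiceless obstruent between vowels /e/ and /e/, so it voices to [z]. /p/ is a voiceless obstruent between vowels /e/ and /a/, so it voices to [b]. → [budevuahezehoeba].
/isukeekimzu/: /s/ is a voiceless obstruent between vowels /i/ and /u/, so it voices to [z]. /k/ is a voiceless obstruent between vowels /u/ and /e/, so it voices to [g]. /k/ is a voiceless obstruent between vowels /e/ and /i/, so it voices to [g]. → [izugeegimzu].
/tomosaasoore/: /s/ is a voiceless obstruent between vowels /o/ and /a/, so it voices to [z]. /s/ is a voiceless obstruent between vowels /a/ and /o/, so it voices to [z]. → [tomozaazoore].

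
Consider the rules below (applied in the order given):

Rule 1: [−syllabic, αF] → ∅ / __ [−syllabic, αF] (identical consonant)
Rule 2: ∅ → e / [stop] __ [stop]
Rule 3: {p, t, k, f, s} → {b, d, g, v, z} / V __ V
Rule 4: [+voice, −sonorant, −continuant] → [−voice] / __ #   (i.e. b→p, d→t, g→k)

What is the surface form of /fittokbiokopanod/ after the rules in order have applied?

fidogebiogobanot

Rule 1 (degemination): /tt/ is a geminate; the first /t/ deletes. /fittokbiokopanod/ → fitokbiokopanod.
Rule 2 (stop-cluster e-epenthesis): /k/ and /b/ form a stop–stop cluster, so [e] is inserted between them. /fitokbiokopanod/ → fitokebiokopanod.
Rule 3 (intervocalic voicing): /t/ is a voiceless obstruent between vowels /i/ and /o/, so it voices to [d]. /k/ is a voiceless obstruent between vowels /o/ and /e/, so it voices to [g]. /k/ is a voiceless obstruent between vowels /o/ and /o/, so it voices to [g]. /p/ is a voiceless obstruent between vowels /o/ and /a/, so it voices to [b]. /fitokebiokopanod/ → fidogebiogobanod.
Rule 4 (final devoicing): /d/ is a voiced stop in word-final position, so it devoices to [t]. /fidogebiogobanod/ → fidogebiogobanot.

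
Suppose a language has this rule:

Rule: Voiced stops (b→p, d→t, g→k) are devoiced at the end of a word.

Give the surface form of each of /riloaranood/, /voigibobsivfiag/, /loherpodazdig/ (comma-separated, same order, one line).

/riloaranood/: /d/ is a voiced stop in word-final position, so it devoices to [t]. → [riloaranoot].
/voigibobsivfiag/: /g/ is a voiced stop in word-final position, so it devoices to [k]. → [voigibobsivfiak].
/loherpodazdig/: /g/ is a voiced stop in word-final position, so it devoices to [k]. → [loherpodazdik].

riloaranoot, voigibobsivfiak, loherpodazdik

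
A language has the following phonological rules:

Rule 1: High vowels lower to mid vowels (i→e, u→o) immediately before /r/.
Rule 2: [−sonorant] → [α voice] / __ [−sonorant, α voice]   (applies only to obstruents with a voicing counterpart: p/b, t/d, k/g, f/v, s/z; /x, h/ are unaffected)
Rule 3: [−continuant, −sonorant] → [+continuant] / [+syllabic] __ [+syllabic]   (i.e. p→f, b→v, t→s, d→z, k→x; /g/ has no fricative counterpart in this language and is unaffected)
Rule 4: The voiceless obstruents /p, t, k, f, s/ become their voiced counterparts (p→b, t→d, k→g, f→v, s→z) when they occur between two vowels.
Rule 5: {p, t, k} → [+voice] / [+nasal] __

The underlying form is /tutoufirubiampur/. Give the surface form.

Rule 1 (pre-rhotic lowering): /i/ is a high vowel immediately before /r/, so it lowers to [e]. /u/ is a high vowel immediately before /r/, so it lowers to [o]. /tutoufirubiampur/ → tutouferubiampor.
Rule 2 (regressive voicing assimilation): no segment meets the environment; /tutouferubiampor/ is unchanged.
Rule 3 (intervocalic spirantization): /t/ is a stop between vowels /u/ and /o/, so it spirantizes to the fricative [s]. /b/ is a stop between vowels /u/ and /i/, so it spirantizes to the fricative [v]. /tutouferubiampor/ → tusouferuviampor.
Rule 4 (intervocalic voicing): /s/ is a voiceless obstruent between vowels /u/ and /o/, so it voices to [z]. /f/ is a voiceless obstruent between vowels /u/ and /e/, so it voices to [v]. /tusouferuviampor/ → tuzouveruviampor.
Rule 5 (post-nasal voicing): /p/ is a voiceless stop immediately after the nasal /m/, so it voices to [b]. /tuzouveruviampor/ → tuzouveruviambor.

tuzouveruviambor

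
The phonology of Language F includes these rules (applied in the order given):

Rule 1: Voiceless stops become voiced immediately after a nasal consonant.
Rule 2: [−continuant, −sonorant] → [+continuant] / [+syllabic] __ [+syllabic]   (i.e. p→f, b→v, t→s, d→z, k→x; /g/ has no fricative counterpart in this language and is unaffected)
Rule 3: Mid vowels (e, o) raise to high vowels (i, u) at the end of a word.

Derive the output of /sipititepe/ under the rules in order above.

sifisisefi

Rule 1 (post-nasal voicing): no segment meets the environment; /sipititepe/ is unchanged.
Rule 2 (intervocalic spirantization): /p/ is a stop between vowels /i/ and /i/, so it spirantizes to the fricative [f]. /t/ is a stop between vowels /i/ and /i/, so it spirantizes to the fricative [s]. /t/ is a stop between vowels /i/ and /e/, so it spirantizes to the fricative [s]. /p/ is a stop between vowels /e/ and /e/, so it spirantizes to the fricative [f]. /sipititepe/ → sifisisefe.
Rule 3 (final vowel raising): /e/ is a mid vowel in word-final position, so it raises to [i]. /sifisisefe/ → sifisisefi.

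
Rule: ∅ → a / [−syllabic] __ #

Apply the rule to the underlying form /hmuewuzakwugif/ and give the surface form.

hmuewuzakwugifa

the form ends in the consonant /f/, so [a] is inserted word-finally.
Surface form: [hmuewuzakwugifa].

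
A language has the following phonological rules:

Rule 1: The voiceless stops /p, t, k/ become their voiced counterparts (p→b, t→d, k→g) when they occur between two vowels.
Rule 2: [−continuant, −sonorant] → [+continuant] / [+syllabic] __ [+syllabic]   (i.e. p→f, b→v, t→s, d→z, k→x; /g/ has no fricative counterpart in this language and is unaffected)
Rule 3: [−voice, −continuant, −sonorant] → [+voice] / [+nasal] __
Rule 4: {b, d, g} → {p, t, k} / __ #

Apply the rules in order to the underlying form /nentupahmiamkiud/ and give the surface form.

nenduvahmiamgiut

Rule 1 (intervocalic voicing): /p/ is a voiceless stop between vowels /u/ and /a/, so it voices to [b]. /nentupahmiamkiud/ → nentubahmiamkiud.
Rule 2 (intervocalic spirantization): /b/ is a stop between vowels /u/ and /a/, so it spirantizes to the fricative [v]. /nentubahmiamkiud/ → nentuvahmiamkiud.
Rule 3 (post-nasal voicing): /t/ is a voiceless stop immediately after the nasal /n/, so it voices to [d]. /k/ is a voiceless stop immediately after the nasal /m/, so it voices to [g]. /nentuvahmiamkiud/ → nenduvahmiamgiud.
Rule 4 (final devoicing): /d/ is a voiced stop in word-final position, so it devoices to [t]. /nenduvahmiamgiud/ → nenduvahmiamgiut.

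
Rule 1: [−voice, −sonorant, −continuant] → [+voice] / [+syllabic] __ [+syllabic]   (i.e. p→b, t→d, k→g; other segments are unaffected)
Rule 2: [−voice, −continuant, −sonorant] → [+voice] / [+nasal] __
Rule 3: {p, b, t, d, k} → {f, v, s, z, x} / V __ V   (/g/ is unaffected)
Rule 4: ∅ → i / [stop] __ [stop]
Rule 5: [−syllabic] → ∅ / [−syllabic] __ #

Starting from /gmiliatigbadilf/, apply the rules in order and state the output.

gmiliazigibazil

Rule 1 (intervocalic voicing): /t/ is a voiceless stop between vowels /a/ and /i/, so it voices to [d]. /gmiliatigbadilf/ → gmiliadigbadilf.
Rule 2 (post-nasal voicing): no segment meets the environment; /gmiliadigbadilf/ is unchanged.
Rule 3 (intervocalic spirantization): /d/ is a stop between vowels /a/ and /i/, so it spirantizes to the fricative [z]. /d/ is a stop between vowels /a/ and /i/, so it spirantizes to the fricative [z]. /gmiliadigbadilf/ → gmiliazigbazilf.
Rule 4 (stop-cluster i-epenthesis): /g/ and /b/ form a stop–stop cluster, so [i] is inserted between them. /gmiliazigbazilf/ → gmiliazigibazilf.
Rule 5 (final cluster simplification): /f/ is the second consonant of a word-final cluster /lf/, so it deletes. /gmiliazigibazilf/ → gmiliazigibazil.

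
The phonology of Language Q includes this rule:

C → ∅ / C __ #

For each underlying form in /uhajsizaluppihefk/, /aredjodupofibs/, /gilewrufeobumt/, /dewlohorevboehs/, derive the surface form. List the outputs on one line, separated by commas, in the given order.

/uhajsizaluppihefk/: /k/ is the second consonant of a word-final cluster /fk/, so it deletes. → [uhajsizaluppihef].
/aredjodupofibs/: /s/ is the second consonant of a word-final cluster /bs/, so it deletes. → [aredjodupofib].
/gilewrufeobumt/: /t/ is the second consonant of a word-final cluster /mt/, so it deletes. → [gilewrufeobum].
/dewlohorevboehs/: /s/ is the second consonant of a word-final cluster /hs/, so it deletes. → [dewlohorevboeh].

uhajsizaluppihef, aredjodupofib, gilewrufeobum, dewlohorevboeh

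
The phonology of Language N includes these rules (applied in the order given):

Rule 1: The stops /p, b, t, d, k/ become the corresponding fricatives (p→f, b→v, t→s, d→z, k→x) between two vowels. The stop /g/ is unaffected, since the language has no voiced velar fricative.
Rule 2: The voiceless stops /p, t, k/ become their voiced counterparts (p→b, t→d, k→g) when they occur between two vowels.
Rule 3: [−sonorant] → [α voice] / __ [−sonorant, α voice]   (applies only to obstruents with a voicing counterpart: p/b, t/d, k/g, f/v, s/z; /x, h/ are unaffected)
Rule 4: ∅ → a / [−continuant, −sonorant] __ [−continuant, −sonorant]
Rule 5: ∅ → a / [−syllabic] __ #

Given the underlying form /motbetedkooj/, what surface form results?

modabesetakooja

Rule 1 (intervocalic spirantization): /t/ is a stop between vowels /e/ and /e/, so it spirantizes to the fricative [s]. /motbetedkooj/ → motbesedkooj.
Rule 2 (intervocalic voicing): no segment meets the environment; /motbesedkooj/ is unchanged.
Rule 3 (regressive voicing assimilation): /t/ precedes the voiced obstruent /b/, so it voices to [d] by assimilation. /d/ precedes the voiceless obstruent /k/, so it devoices to [t] by assimilation. /motbesedkooj/ → modbesetkooj.
Rule 4 (stop-cluster a-epenthesis): /d/ and /b/ form a stop–stop cluster, so [a] is inserted between them. /t/ and /k/ form a stop–stop cluster, so [a] is inserted between them. /modbesetkooj/ → modabesetakooj.
Rule 5 (final a-epenthesis): the form ends in the consonant /j/, so [a] is inserted word-finally. /modabesetakooj/ → modabesetakooja.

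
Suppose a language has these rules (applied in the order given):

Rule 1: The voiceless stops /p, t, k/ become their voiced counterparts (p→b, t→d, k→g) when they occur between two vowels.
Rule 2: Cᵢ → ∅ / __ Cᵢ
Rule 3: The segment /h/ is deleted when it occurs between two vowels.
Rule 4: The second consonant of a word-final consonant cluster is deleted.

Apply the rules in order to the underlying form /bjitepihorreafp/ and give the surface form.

Rule 1 (intervocalic voicing): /t/ is a voiceless stop between vowels /i/ and /e/, so it voices to [d]. /p/ is a voiceless stop between vowels /e/ and /i/, so it voices to [b]. /bjitepihorreafp/ → bjidebihorreafp.
Rule 2 (degemination): /rr/ is a geminate; the first /r/ deletes. /bjidebihorreafp/ → bjidebihoreafp.
Rule 3 (intervocalic h-deletion): /h/ occurs between vowels /i/ and /o/, so it deletes. /bjidebihoreafp/ → bjidebioreafp.
Rule 4 (final cluster simplification): /p/ is the second consonant of a word-final cluster /fp/, so it deletes. /bjidebioreafp/ → bjidebioreaf.

bjidebioreaf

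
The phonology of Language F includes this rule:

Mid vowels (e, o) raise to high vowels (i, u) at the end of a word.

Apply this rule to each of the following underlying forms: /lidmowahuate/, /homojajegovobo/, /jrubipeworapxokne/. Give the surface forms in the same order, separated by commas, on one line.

/lidmowahuate/: /e/ is a mid vowel in word-final position, so it raises to [i]. → [lidmowahuati].
/homojajegovobo/: /o/ is a mid vowel in word-final position, so it raises to [u]. → [homojajegovobu].
/jrubipeworapxokne/: /e/ is a mid vowel in word-final position, so it raises to [i]. → [jrubipeworapxokni].

lidmowahuati, homojajegovobu, jrubipeworapxokni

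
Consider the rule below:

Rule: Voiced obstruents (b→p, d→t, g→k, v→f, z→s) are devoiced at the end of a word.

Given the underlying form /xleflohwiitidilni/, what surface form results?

xleflohwiitidilni

No segment of /xleflohwiitidilni/ meets the structural description of the rule, so the form surfaces unchanged.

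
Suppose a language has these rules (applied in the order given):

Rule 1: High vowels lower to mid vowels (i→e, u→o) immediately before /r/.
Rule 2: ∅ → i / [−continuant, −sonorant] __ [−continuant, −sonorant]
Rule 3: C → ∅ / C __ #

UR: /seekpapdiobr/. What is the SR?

seekipapidiob

Rule 1 (pre-rhotic lowering): no segment meets the environment; /seekpapdiobr/ is unchanged.
Rule 2 (stop-cluster i-epenthesis): /k/ and /p/ form a stop–stop cluster, so [i] is inserted between them. /p/ and /d/ form a stop–stop cluster, so [i] is inserted between them. /seekpapdiobr/ → seekipapidiobr.
Rule 3 (final cluster simplification): /r/ is the second consonant of a word-final cluster /br/, so it deletes. /seekipapidiobr/ → seekipapidiob.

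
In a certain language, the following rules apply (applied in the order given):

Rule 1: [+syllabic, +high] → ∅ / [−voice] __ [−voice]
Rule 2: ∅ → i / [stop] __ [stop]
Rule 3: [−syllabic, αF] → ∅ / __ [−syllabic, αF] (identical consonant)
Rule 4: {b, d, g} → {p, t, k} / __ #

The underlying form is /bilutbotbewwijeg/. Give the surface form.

Rule 1 (high vowel syncope): no segment meets the environment; /bilutbotbewwijeg/ is unchanged.
Rule 2 (stop-cluster i-epenthesis): /t/ and /b/ form a stop–stop cluster, so [i] is inserted between them. /t/ and /b/ form a stop–stop cluster, so [i] is inserted between them. /bilutbotbewwijeg/ → bilutibotibewwijeg.
Rule 3 (degemination): /ww/ is a geminate; the first /w/ deletes. /bilutibotibewwijeg/ → bilutibotibewijeg.
Rule 4 (final devoicing): /g/ is a voiced stop in word-final position, so it devoices to [k]. /bilutibotibewijeg/ → bilutibotibewijek.

bilutibotibewijek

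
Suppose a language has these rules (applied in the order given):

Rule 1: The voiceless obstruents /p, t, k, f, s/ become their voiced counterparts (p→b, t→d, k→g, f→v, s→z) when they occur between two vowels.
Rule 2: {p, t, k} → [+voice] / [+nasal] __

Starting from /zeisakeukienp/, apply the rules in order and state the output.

zeizageugienb

Rule 1 (intervocalic voicing): /s/ is a voiceless obstruent between vowels /i/ and /a/, so it voices to [z]. /k/ is a voiceless obstruent between vowels /a/ and /e/, so it voices to [g]. /k/ is a voiceless obstruent between vowels /u/ and /i/, so it voices to [g]. /zeisakeukienp/ → zeizageugienp.
Rule 2 (post-nasal voicing): /p/ is a voiceless stop immediately after the nasal /n/, so it voices to [b]. /zeizageugienp/ → zeizageugienb.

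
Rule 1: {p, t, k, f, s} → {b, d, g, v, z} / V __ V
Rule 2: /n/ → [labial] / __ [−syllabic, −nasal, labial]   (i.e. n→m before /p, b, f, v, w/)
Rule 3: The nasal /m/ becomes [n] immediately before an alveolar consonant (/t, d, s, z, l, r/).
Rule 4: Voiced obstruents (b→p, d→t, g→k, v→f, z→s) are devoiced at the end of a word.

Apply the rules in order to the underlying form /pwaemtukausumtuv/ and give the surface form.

pwaentugauzuntuf

Rule 1 (intervocalic voicing): /k/ is a voiceless obstruent between vowels /u/ and /a/, so it voices to [g]. /s/ is a voiceless obstruent between vowels /u/ and /u/, so it voices to [z]. /pwaemtukausumtuv/ → pwaemtugauzumtuv.
Rule 2 (nasal place assimilation): no segment meets the environment; /pwaemtugauzumtuv/ is unchanged.
Rule 3 (nasal place assimilation): /m/ precedes the alveolar consonant /t/, so it assimilates in place to [n]. /m/ precedes the alveolar consonant /t/, so it assimilates in place to [n]. /pwaemtugauzumtuv/ → pwaentugauzuntuv.
Rule 4 (final devoicing): /v/ is a voiced obstruent in word-final position, so it devoices to [f]. /pwaentugauzuntuv/ → pwaentugauzuntuf.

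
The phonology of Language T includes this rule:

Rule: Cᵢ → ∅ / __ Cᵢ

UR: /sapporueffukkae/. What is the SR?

/pp/ is a geminate; the first /p/ deletes.
/ff/ is a geminate; the first /f/ deletes.
/kk/ is a geminate; the first /k/ deletes.
Surface form: [saporuefukae].

saporuefukae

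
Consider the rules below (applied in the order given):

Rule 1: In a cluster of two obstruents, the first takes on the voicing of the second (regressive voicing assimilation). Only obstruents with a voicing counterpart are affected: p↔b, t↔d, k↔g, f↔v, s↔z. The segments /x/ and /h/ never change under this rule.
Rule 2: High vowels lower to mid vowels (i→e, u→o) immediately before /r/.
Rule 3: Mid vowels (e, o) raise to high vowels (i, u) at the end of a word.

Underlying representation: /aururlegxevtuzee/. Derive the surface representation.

aororlekxeftuzei

Rule 1 (regressive voicing assimilation): /g/ precedes the voiceless obstruent /x/, so it devoices to [k] by assimilation. /v/ precedes the voiceless obstruent /t/, so it devoices to [f] by assimilation. /aururlegxevtuzee/ → aururlekxeftuzee.
Rule 2 (pre-rhotic lowering): /u/ is a high vowel immediately before /r/, so it lowers to [o]. /u/ is a high vowel immediately before /r/, so it lowers to [o]. /aururlekxeftuzee/ → aororlekxeftuzee.
Rule 3 (final vowel raising): /e/ is a mid vowel in word-final position, so it raises to [i]. /aororlekxeftuzee/ → aororlekxeftuzei.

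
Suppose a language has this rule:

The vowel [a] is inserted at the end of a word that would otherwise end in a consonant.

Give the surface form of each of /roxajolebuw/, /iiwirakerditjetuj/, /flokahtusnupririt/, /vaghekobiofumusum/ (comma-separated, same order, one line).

/roxajolebuw/: the form ends in the consonant /w/, so [a] is inserted word-finally. → [roxajolebuwa].
/iiwirakerditjetuj/: the form ends in the consonant /j/, so [a] is inserted word-finally. → [iiwirakerditjetuja].
/flokahtusnupririt/: the form ends in the consonant /t/, so [a] is inserted word-finally. → [flokahtusnupririta].
/vaghekobiofumusum/: the form ends in the consonant /m/, so [a] is inserted word-finally. → [vaghekobiofumusuma].

roxajolebuwa, iiwirakerditjetuja, flokahtusnupririta, vaghekobiofumusuma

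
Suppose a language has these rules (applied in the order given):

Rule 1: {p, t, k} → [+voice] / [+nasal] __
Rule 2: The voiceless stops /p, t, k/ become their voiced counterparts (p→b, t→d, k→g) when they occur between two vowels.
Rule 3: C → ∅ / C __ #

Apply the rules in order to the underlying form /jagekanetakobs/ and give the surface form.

jageganedagob

Rule 1 (post-nasal voicing): no segment meets the environment; /jagekanetakobs/ is unchanged.
Rule 2 (intervocalic voicing): /k/ is a voiceless stop between vowels /e/ and /a/, so it voices to [g]. /t/ is a voiceless stop between vowels /e/ and /a/, so it voices to [d]. /k/ is a voiceless stop between vowels /a/ and /o/, so it voices to [g]. /jagekanetakobs/ → jageganedagobs.
Rule 3 (final cluster simplification): /s/ is the second consonant of a word-final cluster /bs/, so it deletes. /jageganedagobs/ → jageganedagob.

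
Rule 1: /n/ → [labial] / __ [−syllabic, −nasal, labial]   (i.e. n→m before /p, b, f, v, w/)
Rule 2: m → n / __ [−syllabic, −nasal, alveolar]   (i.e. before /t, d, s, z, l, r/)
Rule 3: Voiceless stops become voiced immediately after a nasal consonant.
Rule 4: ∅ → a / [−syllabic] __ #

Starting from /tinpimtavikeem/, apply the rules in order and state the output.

Rule 1 (nasal place assimilation): /n/ precedes the labial consonant /p/, so it assimilates in place to [m]. /tinpimtavikeem/ → timpimtavikeem.
Rule 2 (nasal place assimilation): /m/ precedes the alveolar consonant /t/, so it assimilates in place to [n]. /timpimtavikeem/ → timpintavikeem.
Rule 3 (post-nasal voicing): /p/ is a voiceless stop immediately after the nasal /m/, so it voices to [b]. /t/ is a voiceless stop immediately after the nasal /n/, so it voices to [d]. /timpintavikeem/ → timbindavikeem.
Rule 4 (final a-epenthesis): the form ends in the consonant /m/, so [a] is inserted word-finally. /timbindavikeem/ → timbindavikeema.

timbindavikeema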